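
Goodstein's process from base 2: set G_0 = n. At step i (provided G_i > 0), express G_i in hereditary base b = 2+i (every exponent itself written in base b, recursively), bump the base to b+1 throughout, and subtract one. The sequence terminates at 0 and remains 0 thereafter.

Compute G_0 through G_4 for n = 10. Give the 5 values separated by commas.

base 2: 10 = 2^(2 + 1) + 2; at 3: 3^(3 + 1) + 3 = 84; next = 83
base 3: 83 = 3^(3 + 1) + 2; at 4: 4^(4 + 1) + 2 = 1026; next = 1025
base 4: 1025 = 4^(4 + 1) + 1; at 5: 5^(5 + 1) + 1 = 15626; next = 15625
base 5: 15625 = 5^(5 + 1); at 6: 6^(6 + 1) = 279936; next = 279935

10, 83, 1025, 15625, 279935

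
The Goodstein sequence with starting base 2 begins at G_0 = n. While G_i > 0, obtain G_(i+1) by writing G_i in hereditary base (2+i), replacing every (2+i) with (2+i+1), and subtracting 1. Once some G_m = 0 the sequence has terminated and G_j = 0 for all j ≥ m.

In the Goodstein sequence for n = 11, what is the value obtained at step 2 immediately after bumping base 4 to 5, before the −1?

15628

(0) 11|_2 = 2^(2 + 1) + 2 + 1 ↦ 3^(3 + 1) + 3 + 1|_3 = 85 ⇒ 84
(1) 84|_3 = 3^(3 + 1) + 3 ↦ 4^(4 + 1) + 4|_4 = 1028 ⇒ 1027
(2) 1027|_4 = 4^(4 + 1) + 3 ↦ 5^(5 + 1) + 3|_5 = 15628 ⇒ 15627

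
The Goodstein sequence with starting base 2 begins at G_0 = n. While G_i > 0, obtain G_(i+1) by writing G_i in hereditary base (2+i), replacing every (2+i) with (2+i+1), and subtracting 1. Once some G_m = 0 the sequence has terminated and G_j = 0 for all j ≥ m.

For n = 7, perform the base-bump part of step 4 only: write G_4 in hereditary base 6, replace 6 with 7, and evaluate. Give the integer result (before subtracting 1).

823544

G_0=7  [base 2] 2^2 + 2 + 1  →[2↦3]→  3^3 + 3 + 1 = 31  −1 ⇒ G_1=30
G_1=30  [base 3] 3^3 + 3  →[3↦4]→  4^4 + 4 = 260  −1 ⇒ G_2=259
G_2=259  [base 4] 4^4 + 3  →[4↦5]→  5^5 + 3 = 3128  −1 ⇒ G_3=3127
G_3=3127  [base 5] 5^5 + 2  →[5↦6]→  6^6 + 2 = 46658  −1 ⇒ G_4=46657
G_4=46657  [base 6] 6^6 + 1  →[6↦7]→  7^7 + 1 = 823544  −1 ⇒ G_5=823543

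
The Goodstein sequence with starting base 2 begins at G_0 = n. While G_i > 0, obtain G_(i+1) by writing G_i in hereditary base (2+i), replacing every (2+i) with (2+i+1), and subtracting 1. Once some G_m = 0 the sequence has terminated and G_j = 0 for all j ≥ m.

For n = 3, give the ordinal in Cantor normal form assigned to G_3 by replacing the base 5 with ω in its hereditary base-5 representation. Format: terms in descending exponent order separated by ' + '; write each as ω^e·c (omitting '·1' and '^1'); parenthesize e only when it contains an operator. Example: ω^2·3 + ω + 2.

step 0: 3 = 2 + 1; sub 3 for 2: 3 + 1; = 4; G_1 = 4−1 = 3
step 1: 3 = 3; sub 4 for 3: 4; = 4; G_2 = 4−1 = 3
step 2: 3 = 3; sub 5 for 4: 3; = 3; G_3 = 3−1 = 2
step 3: 2 = 2; sub 6 for 5: 2; = 2; G_4 = 2−1 = 1

2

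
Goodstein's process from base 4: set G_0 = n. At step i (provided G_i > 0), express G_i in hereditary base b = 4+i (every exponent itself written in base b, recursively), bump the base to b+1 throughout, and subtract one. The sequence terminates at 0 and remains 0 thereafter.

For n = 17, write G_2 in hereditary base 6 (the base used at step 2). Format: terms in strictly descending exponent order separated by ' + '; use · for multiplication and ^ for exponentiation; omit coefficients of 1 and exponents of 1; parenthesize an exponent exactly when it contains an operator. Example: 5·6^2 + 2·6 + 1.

5·6 + 5

[0] 17 ≡ 4^2 + 1 (base 4). Lift 5: 26. −1: 25.
[1] 25 ≡ 5^2 (base 5). Lift 6: 36. −1: 35.
[2] 35 ≡ 5·6 + 5 (base 6). Lift 7: 40. −1: 39.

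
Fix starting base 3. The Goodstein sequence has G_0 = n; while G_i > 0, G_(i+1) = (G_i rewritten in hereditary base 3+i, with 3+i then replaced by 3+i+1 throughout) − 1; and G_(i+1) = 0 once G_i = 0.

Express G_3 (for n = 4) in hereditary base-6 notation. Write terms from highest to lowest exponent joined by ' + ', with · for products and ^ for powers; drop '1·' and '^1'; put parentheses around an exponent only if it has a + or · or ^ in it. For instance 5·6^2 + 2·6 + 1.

i=0: 4 = 3 + 1 (b=3); 3→4: 4 + 1 = 5; 5−1 = 4
i=1: 4 = 4 (b=4); 4→5: 5 = 5; 5−1 = 4
i=2: 4 = 4 (b=5); 5→6: 4 = 4; 4−1 = 3
i=3: 3 = 3 (b=6); 6→7: 3 = 3; 3−1 = 2

3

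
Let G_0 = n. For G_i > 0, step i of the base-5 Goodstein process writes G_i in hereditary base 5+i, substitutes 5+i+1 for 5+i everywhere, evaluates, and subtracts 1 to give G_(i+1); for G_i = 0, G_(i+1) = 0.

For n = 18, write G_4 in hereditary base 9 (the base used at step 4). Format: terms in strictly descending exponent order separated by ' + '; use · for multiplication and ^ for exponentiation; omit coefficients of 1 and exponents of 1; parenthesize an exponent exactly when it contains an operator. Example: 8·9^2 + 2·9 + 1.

G_0=18  [base 5] 3·5 + 3  →[5↦6]→  3·6 + 3 = 21  −1 ⇒ G_1=20
G_1=20  [base 6] 3·6 + 2  →[6↦7]→  3·7 + 2 = 23  −1 ⇒ G_2=22
G_2=22  [base 7] 3·7 + 1  →[7↦8]→  3·8 + 1 = 25  −1 ⇒ G_3=24
G_3=24  [base 8] 3·8  →[8↦9]→  3·9 = 27  −1 ⇒ G_4=26
G_4=26  [base 9] 2·9 + 8  →[9↦10]→  2·10 + 8 = 28  −1 ⇒ G_5=27

2·9 + 8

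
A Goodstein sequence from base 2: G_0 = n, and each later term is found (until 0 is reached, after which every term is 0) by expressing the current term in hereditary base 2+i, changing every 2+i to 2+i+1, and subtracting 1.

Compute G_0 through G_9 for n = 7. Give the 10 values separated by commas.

i=0: 7 = 2^2 + 2 + 1 (b=2); 2→3: 3^3 + 3 + 1 = 31; 31−1 = 30
i=1: 30 = 3^3 + 3 (b=3); 3→4: 4^4 + 4 = 260; 260−1 = 259
i=2: 259 = 4^4 + 3 (b=4); 4→5: 5^5 + 3 = 3128; 3128−1 = 3127
i=3: 3127 = 5^5 + 2 (b=5); 5→6: 6^6 + 2 = 46658; 46658−1 = 46657
i=4: 46657 = 6^6 + 1 (b=6); 6→7: 7^7 + 1 = 823544; 823544−1 = 823543
i=5: 823543 = 7^7 (b=7); 7→8: 8^8 = 16777216; 16777216−1 = 16777215
i=6: 16777215 = 7·8^7 + 7·8^6 + 7·8^5 + 7·8^4 + 7·8^3 + 7·8^2 + 7·8 + 7 (b=8); 8→9: 7·9^7 + 7·9^6 + 7·9^5 + 7·9^4 + 7·9^3 + 7·9^2 + 7·9 + 7 = 37665880; 37665880−1 = 37665879
i=7: 37665879 = 7·9^7 + 7·9^6 + 7·9^5 + 7·9^4 + 7·9^3 + 7·9^2 + 7·9 + 6 (b=9); 9→10: 7·10^7 + 7·10^6 + 7·10^5 + 7·10^4 + 7·10^3 + 7·10^2 + 7·10 + 6 = 77777776; 77777776−1 = 77777775
i=8: 77777775 = 7·10^7 + 7·10^6 + 7·10^5 + 7·10^4 + 7·10^3 + 7·10^2 + 7·10 + 5 (b=10); 10→11: 7·11^7 + 7·11^6 + 7·11^5 + 7·11^4 + 7·11^3 + 7·11^2 + 7·11 + 5 = 150051214; 150051214−1 = 150051213

7, 30, 259, 3127, 46657, 823543, 16777215, 37665879, 77777775, 150051213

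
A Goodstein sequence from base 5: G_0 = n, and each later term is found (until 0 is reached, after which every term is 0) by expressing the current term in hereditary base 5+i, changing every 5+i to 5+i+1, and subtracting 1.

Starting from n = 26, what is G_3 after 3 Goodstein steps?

base 5: 26 = 5^2 + 1; at 6: 6^2 + 1 = 37; next = 36
base 6: 36 = 6^2; at 7: 7^2 = 49; next = 48
base 7: 48 = 6·7 + 6; at 8: 6·8 + 6 = 54; next = 53

53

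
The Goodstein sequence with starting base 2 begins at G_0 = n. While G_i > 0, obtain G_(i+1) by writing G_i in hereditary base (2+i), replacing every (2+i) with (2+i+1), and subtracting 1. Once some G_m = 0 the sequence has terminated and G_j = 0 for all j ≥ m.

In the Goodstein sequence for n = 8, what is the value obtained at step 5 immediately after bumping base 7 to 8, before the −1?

G_0 = 8. HB_2(8) = 2^(2 + 1). Bump = 81. G_1 = 80.
G_1 = 80. HB_3(80) = 2·3^3 + 2·3^2 + 2·3 + 2. Bump = 554. G_2 = 553.
G_2 = 553. HB_4(553) = 2·4^4 + 2·4^2 + 2·4 + 1. Bump = 6311. G_3 = 6310.
G_3 = 6310. HB_5(6310) = 2·5^5 + 2·5^2 + 2·5. Bump = 93396. G_4 = 93395.
G_4 = 93395. HB_6(93395) = 2·6^6 + 2·6^2 + 6 + 5. Bump = 1647196. G_5 = 1647195.
G_5 = 1647195. HB_7(1647195) = 2·7^7 + 2·7^2 + 7 + 4. Bump = 33554572. G_6 = 33554571.

33554572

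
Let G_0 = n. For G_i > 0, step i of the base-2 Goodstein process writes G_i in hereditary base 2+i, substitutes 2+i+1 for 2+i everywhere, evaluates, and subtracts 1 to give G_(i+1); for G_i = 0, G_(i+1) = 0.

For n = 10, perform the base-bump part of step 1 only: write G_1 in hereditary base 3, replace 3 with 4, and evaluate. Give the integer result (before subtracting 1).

G_0=10  [base 2] 2^(2 + 1) + 2  →[2↦3]→  3^(3 + 1) + 3 = 84  −1 ⇒ G_1=83
G_1=83  [base 3] 3^(3 + 1) + 2  →[3↦4]→  4^(4 + 1) + 2 = 1026  −1 ⇒ G_2=1025

1026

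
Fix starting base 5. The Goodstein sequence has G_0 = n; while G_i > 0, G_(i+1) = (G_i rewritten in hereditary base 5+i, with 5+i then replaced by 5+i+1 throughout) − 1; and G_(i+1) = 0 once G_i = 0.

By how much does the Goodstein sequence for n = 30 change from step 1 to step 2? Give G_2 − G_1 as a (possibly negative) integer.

i=0: 30 = 5^2 + 5 (b=5); 5→6: 6^2 + 6 = 42; 42−1 = 41
i=1: 41 = 6^2 + 5 (b=6); 6→7: 7^2 + 5 = 54; 54−1 = 53

12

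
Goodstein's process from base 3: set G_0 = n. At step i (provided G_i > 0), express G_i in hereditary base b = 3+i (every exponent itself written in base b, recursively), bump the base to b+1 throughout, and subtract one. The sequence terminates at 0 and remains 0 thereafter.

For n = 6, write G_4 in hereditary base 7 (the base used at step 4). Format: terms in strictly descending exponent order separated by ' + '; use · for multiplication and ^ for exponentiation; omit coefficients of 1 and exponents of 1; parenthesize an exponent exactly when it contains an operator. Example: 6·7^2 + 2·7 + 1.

6 —HB3→ 2·3 —bump→ 2·4 = 8 —(−1)→ 7
7 —HB4→ 4 + 3 —bump→ 5 + 3 = 8 —(−1)→ 7
7 —HB5→ 5 + 2 —bump→ 6 + 2 = 8 —(−1)→ 7
7 —HB6→ 6 + 1 —bump→ 7 + 1 = 8 —(−1)→ 7

7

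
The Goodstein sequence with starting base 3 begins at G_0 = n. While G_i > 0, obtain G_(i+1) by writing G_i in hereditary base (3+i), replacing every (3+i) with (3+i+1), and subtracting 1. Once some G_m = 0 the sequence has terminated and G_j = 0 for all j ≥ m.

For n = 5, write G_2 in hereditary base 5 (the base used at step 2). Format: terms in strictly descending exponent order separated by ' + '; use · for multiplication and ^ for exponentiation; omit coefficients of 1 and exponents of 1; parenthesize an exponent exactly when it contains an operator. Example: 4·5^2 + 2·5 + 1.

5

[0] 5 ≡ 3 + 2 (base 3). Lift 4: 6. −1: 5.
[1] 5 ≡ 4 + 1 (base 4). Lift 5: 6. −1: 5.
[2] 5 ≡ 5 (base 5). Lift 6: 6. −1: 5.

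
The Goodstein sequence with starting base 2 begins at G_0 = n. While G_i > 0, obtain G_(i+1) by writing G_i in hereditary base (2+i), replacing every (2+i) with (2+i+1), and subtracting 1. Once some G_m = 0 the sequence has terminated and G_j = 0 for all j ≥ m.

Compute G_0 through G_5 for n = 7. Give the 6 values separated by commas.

7, 30, 259, 3127, 46657, 823543

G_0 = 7. HB_2(7) = 2^2 + 2 + 1. Bump = 31. G_1 = 30.
G_1 = 30. HB_3(30) = 3^3 + 3. Bump = 260. G_2 = 259.
G_2 = 259. HB_4(259) = 4^4 + 3. Bump = 3128. G_3 = 3127.
G_3 = 3127. HB_5(3127) = 5^5 + 2. Bump = 46658. G_4 = 46657.
G_4 = 46657. HB_6(46657) = 6^6 + 1. Bump = 823544. G_5 = 823543.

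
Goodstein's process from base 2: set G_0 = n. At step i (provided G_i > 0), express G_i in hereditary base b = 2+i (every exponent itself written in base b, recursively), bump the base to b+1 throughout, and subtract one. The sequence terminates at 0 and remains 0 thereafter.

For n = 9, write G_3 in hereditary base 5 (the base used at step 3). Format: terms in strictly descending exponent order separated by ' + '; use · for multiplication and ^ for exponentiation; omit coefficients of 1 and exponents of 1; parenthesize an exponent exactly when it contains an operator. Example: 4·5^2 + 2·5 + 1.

step 0: 9 = 2^(2 + 1) + 1; sub 3 for 2: 3^(3 + 1) + 1; = 82; G_1 = 82−1 = 81
step 1: 81 = 3^(3 + 1); sub 4 for 3: 4^(4 + 1); = 1024; G_2 = 1024−1 = 1023
step 2: 1023 = 3·4^4 + 3·4^3 + 3·4^2 + 3·4 + 3; sub 5 for 4: 3·5^5 + 3·5^3 + 3·5^2 + 3·5 + 3; = 9843; G_3 = 9843−1 = 9842
step 3: 9842 = 3·5^5 + 3·5^3 + 3·5^2 + 3·5 + 2; sub 6 for 5: 3·6^6 + 3·6^3 + 3·6^2 + 3·6 + 2; = 140744; G_4 = 140744−1 = 140743

3·5^5 + 3·5^3 + 3·5^2 + 3·5 + 2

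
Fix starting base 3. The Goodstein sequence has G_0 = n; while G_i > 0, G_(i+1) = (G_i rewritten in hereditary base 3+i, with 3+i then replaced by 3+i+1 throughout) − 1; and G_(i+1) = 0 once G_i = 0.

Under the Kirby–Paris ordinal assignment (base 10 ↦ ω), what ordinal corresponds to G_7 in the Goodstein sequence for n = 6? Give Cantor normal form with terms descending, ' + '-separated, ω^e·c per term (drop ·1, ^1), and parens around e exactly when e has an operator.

5

G_0 = 6. HB_3(6) = 2·3. Bump = 8. G_1 = 7.
G_1 = 7. HB_4(7) = 4 + 3. Bump = 8. G_2 = 7.
G_2 = 7. HB_5(7) = 5 + 2. Bump = 8. G_3 = 7.
G_3 = 7. HB_6(7) = 6 + 1. Bump = 8. G_4 = 7.
G_4 = 7. HB_7(7) = 7. Bump = 8. G_5 = 7.
G_5 = 7. HB_8(7) = 7. Bump = 7. G_6 = 6.
G_6 = 6. HB_9(6) = 6. Bump = 6. G_7 = 5.
G_7 = 5. HB_10(5) = 5. Bump = 5. G_8 = 4.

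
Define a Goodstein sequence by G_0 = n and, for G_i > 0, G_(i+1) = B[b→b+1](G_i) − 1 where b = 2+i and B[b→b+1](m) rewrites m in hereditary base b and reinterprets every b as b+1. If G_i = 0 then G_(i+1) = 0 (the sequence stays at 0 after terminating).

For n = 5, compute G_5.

G_0=5  [base 2] 2^2 + 1  →[2↦3]→  3^3 + 1 = 28  −1 ⇒ G_1=27
G_1=27  [base 3] 3^3  →[3↦4]→  4^4 = 256  −1 ⇒ G_2=255
G_2=255  [base 4] 3·4^3 + 3·4^2 + 3·4 + 3  →[4↦5]→  3·5^3 + 3·5^2 + 3·5 + 3 = 468  −1 ⇒ G_3=467
G_3=467  [base 5] 3·5^3 + 3·5^2 + 3·5 + 2  →[5↦6]→  3·6^3 + 3·6^2 + 3·6 + 2 = 776  −1 ⇒ G_4=775
G_4=775  [base 6] 3·6^3 + 3·6^2 + 3·6 + 1  →[6↦7]→  3·7^3 + 3·7^2 + 3·7 + 1 = 1198  −1 ⇒ G_5=1197
G_5=1197  [base 7] 3·7^3 + 3·7^2 + 3·7  →[7↦8]→  3·8^3 + 3·8^2 + 3·8 = 1752  −1 ⇒ G_6=1751

1197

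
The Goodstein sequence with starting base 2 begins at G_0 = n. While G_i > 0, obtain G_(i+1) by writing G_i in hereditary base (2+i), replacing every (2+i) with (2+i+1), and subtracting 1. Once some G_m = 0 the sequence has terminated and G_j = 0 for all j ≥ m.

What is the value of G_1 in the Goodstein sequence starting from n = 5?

G_0 = 5. HB_2(5) = 2^2 + 1. Bump = 28. G_1 = 27.
G_1 = 27. HB_3(27) = 3^3. Bump = 256. G_2 = 255.

27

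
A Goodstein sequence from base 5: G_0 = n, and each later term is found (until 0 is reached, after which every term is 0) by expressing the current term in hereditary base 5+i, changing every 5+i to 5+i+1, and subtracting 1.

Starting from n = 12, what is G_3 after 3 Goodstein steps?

(0) 12|_5 = 2·5 + 2 ↦ 2·6 + 2|_6 = 14 ⇒ 13
(1) 13|_6 = 2·6 + 1 ↦ 2·7 + 1|_7 = 15 ⇒ 14
(2) 14|_7 = 2·7 ↦ 2·8|_8 = 16 ⇒ 15

15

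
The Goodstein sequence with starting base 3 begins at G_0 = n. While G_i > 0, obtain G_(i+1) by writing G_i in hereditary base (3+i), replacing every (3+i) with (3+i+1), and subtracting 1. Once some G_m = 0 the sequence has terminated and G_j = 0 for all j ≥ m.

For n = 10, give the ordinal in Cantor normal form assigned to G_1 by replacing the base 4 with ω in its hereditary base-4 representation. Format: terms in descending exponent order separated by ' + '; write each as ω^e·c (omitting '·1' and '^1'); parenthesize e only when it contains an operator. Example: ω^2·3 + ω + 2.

ω^2

G_0=10  [base 3] 3^2 + 1  →[3↦4]→  4^2 + 1 = 17  −1 ⇒ G_1=16
G_1=16  [base 4] 4^2  →[4↦5]→  5^2 = 25  −1 ⇒ G_2=24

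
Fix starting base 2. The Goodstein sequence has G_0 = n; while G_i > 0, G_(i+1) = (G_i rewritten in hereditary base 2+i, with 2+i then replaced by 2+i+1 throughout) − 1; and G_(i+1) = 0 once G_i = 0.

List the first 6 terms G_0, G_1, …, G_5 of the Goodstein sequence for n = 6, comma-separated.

6, 29, 257, 3125, 46655, 98039

G_0 = 6. HB_2(6) = 2^2 + 2. Bump = 30. G_1 = 29.
G_1 = 29. HB_3(29) = 3^3 + 2. Bump = 258. G_2 = 257.
G_2 = 257. HB_4(257) = 4^4 + 1. Bump = 3126. G_3 = 3125.
G_3 = 3125. HB_5(3125) = 5^5. Bump = 46656. G_4 = 46655.
G_4 = 46655. HB_6(46655) = 5·6^5 + 5·6^4 + 5·6^3 + 5·6^2 + 5·6 + 5. Bump = 98040. G_5 = 98039.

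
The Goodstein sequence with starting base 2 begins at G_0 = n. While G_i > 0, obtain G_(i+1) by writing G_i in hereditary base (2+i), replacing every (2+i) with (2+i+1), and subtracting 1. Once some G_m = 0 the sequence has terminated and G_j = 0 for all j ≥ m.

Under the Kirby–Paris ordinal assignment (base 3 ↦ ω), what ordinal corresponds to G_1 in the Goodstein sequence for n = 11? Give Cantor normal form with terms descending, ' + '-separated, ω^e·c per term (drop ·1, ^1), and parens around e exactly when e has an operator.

ω^(ω + 1) + ω

G_0 = 11. HB_2(11) = 2^(2 + 1) + 2 + 1. Bump = 85. G_1 = 84.
G_1 = 84. HB_3(84) = 3^(3 + 1) + 3. Bump = 1028. G_2 = 1027.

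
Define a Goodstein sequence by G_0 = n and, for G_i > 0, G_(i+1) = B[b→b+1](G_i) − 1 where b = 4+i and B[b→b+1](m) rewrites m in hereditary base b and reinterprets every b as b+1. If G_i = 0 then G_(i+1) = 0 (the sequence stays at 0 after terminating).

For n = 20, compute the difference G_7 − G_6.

8

G_0=20  [base 4] 4^2 + 4  →[4↦5]→  5^2 + 5 = 30  −1 ⇒ G_1=29
G_1=29  [base 5] 5^2 + 4  →[5↦6]→  6^2 + 4 = 40  −1 ⇒ G_2=39
G_2=39  [base 6] 6^2 + 3  →[6↦7]→  7^2 + 3 = 52  −1 ⇒ G_3=51
G_3=51  [base 7] 7^2 + 2  →[7↦8]→  8^2 + 2 = 66  −1 ⇒ G_4=65
G_4=65  [base 8] 8^2 + 1  →[8↦9]→  9^2 + 1 = 82  −1 ⇒ G_5=81
G_5=81  [base 9] 9^2  →[9↦10]→  10^2 = 100  −1 ⇒ G_6=99
G_6=99  [base 10] 9·10 + 9  →[10↦11]→  9·11 + 9 = 108  −1 ⇒ G_7=107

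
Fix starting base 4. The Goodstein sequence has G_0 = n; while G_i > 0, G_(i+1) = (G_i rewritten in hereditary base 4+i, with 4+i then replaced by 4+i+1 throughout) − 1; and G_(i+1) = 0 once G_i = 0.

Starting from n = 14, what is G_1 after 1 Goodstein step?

G_0 = 14. HB_4(14) = 3·4 + 2. Bump = 17. G_1 = 16.
G_1 = 16. HB_5(16) = 3·5 + 1. Bump = 19. G_2 = 18.

16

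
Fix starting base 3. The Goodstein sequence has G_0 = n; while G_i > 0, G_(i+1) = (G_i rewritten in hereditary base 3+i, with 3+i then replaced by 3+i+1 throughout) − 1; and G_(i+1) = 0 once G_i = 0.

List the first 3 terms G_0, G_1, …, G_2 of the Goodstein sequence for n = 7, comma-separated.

7, 8, 9

[0] 7 ≡ 2·3 + 1 (base 3). Lift 4: 9. −1: 8.
[1] 8 ≡ 2·4 (base 4). Lift 5: 10. −1: 9.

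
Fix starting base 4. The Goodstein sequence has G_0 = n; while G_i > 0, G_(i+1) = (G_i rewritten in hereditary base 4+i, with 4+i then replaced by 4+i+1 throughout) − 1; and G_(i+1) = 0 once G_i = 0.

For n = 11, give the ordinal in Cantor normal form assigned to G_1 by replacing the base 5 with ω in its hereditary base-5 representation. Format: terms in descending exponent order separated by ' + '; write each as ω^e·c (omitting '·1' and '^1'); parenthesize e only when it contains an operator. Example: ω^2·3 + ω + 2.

[0] 11 ≡ 2·4 + 3 (base 4). Lift 5: 13. −1: 12.
[1] 12 ≡ 2·5 + 2 (base 5). Lift 6: 14. −1: 13.

ω·2 + 2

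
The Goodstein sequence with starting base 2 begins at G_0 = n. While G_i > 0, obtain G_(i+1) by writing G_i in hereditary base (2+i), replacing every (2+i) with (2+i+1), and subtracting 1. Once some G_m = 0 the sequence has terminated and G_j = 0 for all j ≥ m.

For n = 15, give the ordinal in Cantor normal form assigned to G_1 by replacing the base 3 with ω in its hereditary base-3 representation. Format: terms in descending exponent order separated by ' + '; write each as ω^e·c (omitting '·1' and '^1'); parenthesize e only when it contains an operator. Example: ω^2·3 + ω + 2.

(0) 15|_2 = 2^(2 + 1) + 2^2 + 2 + 1 ↦ 3^(3 + 1) + 3^3 + 3 + 1|_3 = 112 ⇒ 111
(1) 111|_3 = 3^(3 + 1) + 3^3 + 3 ↦ 4^(4 + 1) + 4^4 + 4|_4 = 1284 ⇒ 1283

ω^(ω + 1) + ω^ω + ω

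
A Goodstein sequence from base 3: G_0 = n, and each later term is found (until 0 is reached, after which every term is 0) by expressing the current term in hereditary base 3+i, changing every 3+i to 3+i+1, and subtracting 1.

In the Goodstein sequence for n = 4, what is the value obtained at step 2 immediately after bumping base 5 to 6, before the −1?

4

step 0: 4 = 3 + 1; sub 4 for 3: 4 + 1; = 5; G_1 = 5−1 = 4
step 1: 4 = 4; sub 5 for 4: 5; = 5; G_2 = 5−1 = 4
step 2: 4 = 4; sub 6 for 5: 4; = 4; G_3 = 4−1 = 3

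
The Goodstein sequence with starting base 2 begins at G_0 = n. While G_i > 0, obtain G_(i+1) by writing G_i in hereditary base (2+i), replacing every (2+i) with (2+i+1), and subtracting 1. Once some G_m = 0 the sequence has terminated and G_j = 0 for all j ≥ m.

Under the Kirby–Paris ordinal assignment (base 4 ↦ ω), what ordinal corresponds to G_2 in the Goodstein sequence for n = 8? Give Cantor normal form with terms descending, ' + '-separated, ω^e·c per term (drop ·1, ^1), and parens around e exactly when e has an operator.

ω^ω·2 + ω^2·2 + ω·2 + 1

[0] 8 ≡ 2^(2 + 1) (base 2). Lift 3: 81. −1: 80.
[1] 80 ≡ 2·3^3 + 2·3^2 + 2·3 + 2 (base 3). Lift 4: 554. −1: 553.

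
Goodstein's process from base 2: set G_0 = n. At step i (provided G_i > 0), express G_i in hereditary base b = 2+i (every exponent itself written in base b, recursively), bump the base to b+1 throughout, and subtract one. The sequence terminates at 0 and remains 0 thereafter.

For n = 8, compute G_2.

553

i=0: 8 = 2^(2 + 1) (b=2); 2→3: 3^(3 + 1) = 81; 81−1 = 80
i=1: 80 = 2·3^3 + 2·3^2 + 2·3 + 2 (b=3); 3→4: 2·4^4 + 2·4^2 + 2·4 + 2 = 554; 554−1 = 553
i=2: 553 = 2·4^4 + 2·4^2 + 2·4 + 1 (b=4); 4→5: 2·5^5 + 2·5^2 + 2·5 + 1 = 6311; 6311−1 = 6310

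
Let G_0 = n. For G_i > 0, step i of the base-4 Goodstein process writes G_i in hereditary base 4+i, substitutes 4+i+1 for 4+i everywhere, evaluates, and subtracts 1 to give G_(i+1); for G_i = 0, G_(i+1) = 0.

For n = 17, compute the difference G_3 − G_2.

step 0: 17 = 4^2 + 1; sub 5 for 4: 5^2 + 1; = 26; G_1 = 26−1 = 25
step 1: 25 = 5^2; sub 6 for 5: 6^2; = 36; G_2 = 36−1 = 35
step 2: 35 = 5·6 + 5; sub 7 for 6: 5·7 + 5; = 40; G_3 = 40−1 = 39

4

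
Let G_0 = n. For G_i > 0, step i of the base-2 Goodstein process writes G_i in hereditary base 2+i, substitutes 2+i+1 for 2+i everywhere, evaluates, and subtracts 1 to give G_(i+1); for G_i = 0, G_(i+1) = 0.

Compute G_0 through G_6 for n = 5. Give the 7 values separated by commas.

5, 27, 255, 467, 775, 1197, 1751

G_0=5  [base 2] 2^2 + 1  →[2↦3]→  3^3 + 1 = 28  −1 ⇒ G_1=27
G_1=27  [base 3] 3^3  →[3↦4]→  4^4 = 256  −1 ⇒ G_2=255
G_2=255  [base 4] 3·4^3 + 3·4^2 + 3·4 + 3  →[4↦5]→  3·5^3 + 3·5^2 + 3·5 + 3 = 468  −1 ⇒ G_3=467
G_3=467  [base 5] 3·5^3 + 3·5^2 + 3·5 + 2  →[5↦6]→  3·6^3 + 3·6^2 + 3·6 + 2 = 776  −1 ⇒ G_4=775
G_4=775  [base 6] 3·6^3 + 3·6^2 + 3·6 + 1  →[6↦7]→  3·7^3 + 3·7^2 + 3·7 + 1 = 1198  −1 ⇒ G_5=1197
G_5=1197  [base 7] 3·7^3 + 3·7^2 + 3·7  →[7↦8]→  3·8^3 + 3·8^2 + 3·8 = 1752  −1 ⇒ G_6=1751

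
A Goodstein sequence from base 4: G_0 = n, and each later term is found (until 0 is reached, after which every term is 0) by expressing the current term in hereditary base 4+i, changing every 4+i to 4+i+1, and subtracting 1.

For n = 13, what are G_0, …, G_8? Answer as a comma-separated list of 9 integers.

13 —HB4→ 3·4 + 1 —bump→ 3·5 + 1 = 16 —(−1)→ 15
15 —HB5→ 3·5 —bump→ 3·6 = 18 —(−1)→ 17
17 —HB6→ 2·6 + 5 —bump→ 2·7 + 5 = 19 —(−1)→ 18
18 —HB7→ 2·7 + 4 —bump→ 2·8 + 4 = 20 —(−1)→ 19
19 —HB8→ 2·8 + 3 —bump→ 2·9 + 3 = 21 —(−1)→ 20
20 —HB9→ 2·9 + 2 —bump→ 2·10 + 2 = 22 —(−1)→ 21
21 —HB10→ 2·10 + 1 —bump→ 2·11 + 1 = 23 —(−1)→ 22
22 —HB11→ 2·11 —bump→ 2·12 = 24 —(−1)→ 23

13, 15, 17, 18, 19, 20, 21, 22, 23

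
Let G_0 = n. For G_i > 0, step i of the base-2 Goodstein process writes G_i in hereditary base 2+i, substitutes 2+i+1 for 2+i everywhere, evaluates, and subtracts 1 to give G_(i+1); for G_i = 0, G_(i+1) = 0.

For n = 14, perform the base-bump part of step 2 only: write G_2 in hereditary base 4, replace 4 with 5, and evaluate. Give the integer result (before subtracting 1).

18751

[0] 14 ≡ 2^(2 + 1) + 2^2 + 2 (base 2). Lift 3: 111. −1: 110.
[1] 110 ≡ 3^(3 + 1) + 3^3 + 2 (base 3). Lift 4: 1282. −1: 1281.
[2] 1281 ≡ 4^(4 + 1) + 4^4 + 1 (base 4). Lift 5: 18751. −1: 18750.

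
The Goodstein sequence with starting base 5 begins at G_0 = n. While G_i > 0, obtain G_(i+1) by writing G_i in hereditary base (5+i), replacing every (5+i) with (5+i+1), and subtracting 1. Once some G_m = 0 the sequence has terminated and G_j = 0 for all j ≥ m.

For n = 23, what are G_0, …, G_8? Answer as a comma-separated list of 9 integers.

23, 26, 29, 32, 35, 37, 39, 41, 43

23 —HB5→ 4·5 + 3 —bump→ 4·6 + 3 = 27 —(−1)→ 26
26 —HB6→ 4·6 + 2 —bump→ 4·7 + 2 = 30 —(−1)→ 29
29 —HB7→ 4·7 + 1 —bump→ 4·8 + 1 = 33 —(−1)→ 32
32 —HB8→ 4·8 —bump→ 4·9 = 36 —(−1)→ 35
35 —HB9→ 3·9 + 8 —bump→ 3·10 + 8 = 38 —(−1)→ 37
37 —HB10→ 3·10 + 7 —bump→ 3·11 + 7 = 40 —(−1)→ 39
39 —HB11→ 3·11 + 6 —bump→ 3·12 + 6 = 42 —(−1)→ 41
41 —HB12→ 3·12 + 5 —bump→ 3·13 + 5 = 44 —(−1)→ 43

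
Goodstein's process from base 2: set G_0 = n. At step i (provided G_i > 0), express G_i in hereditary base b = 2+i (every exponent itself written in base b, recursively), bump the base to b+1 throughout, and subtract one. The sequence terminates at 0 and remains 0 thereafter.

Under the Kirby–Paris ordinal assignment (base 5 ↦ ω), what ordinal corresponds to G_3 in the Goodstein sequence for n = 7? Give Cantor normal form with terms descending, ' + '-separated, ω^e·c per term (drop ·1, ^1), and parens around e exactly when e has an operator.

base 2: 7 = 2^2 + 2 + 1; at 3: 3^3 + 3 + 1 = 31; next = 30
base 3: 30 = 3^3 + 3; at 4: 4^4 + 4 = 260; next = 259
base 4: 259 = 4^4 + 3; at 5: 5^5 + 3 = 3128; next = 3127

ω^ω + 2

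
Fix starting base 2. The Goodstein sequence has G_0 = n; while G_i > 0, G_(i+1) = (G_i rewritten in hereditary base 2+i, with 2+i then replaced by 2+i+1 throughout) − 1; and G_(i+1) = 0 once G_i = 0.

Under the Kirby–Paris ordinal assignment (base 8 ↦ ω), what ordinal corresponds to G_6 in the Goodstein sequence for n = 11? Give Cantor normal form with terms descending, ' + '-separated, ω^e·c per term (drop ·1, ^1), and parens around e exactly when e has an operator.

ω^ω·7 + ω^7·7 + ω^6·7 + ω^5·7 + ω^4·7 + ω^3·7 + ω^2·7 + ω·7 + 7

11 —HB2→ 2^(2 + 1) + 2 + 1 —bump→ 3^(3 + 1) + 3 + 1 = 85 —(−1)→ 84
84 —HB3→ 3^(3 + 1) + 3 —bump→ 4^(4 + 1) + 4 = 1028 —(−1)→ 1027
1027 —HB4→ 4^(4 + 1) + 3 —bump→ 5^(5 + 1) + 3 = 15628 —(−1)→ 15627
15627 —HB5→ 5^(5 + 1) + 2 —bump→ 6^(6 + 1) + 2 = 279938 —(−1)→ 279937
279937 —HB6→ 6^(6 + 1) + 1 —bump→ 7^(7 + 1) + 1 = 5764802 —(−1)→ 5764801
5764801 —HB7→ 7^(7 + 1) —bump→ 8^(8 + 1) = 134217728 —(−1)→ 134217727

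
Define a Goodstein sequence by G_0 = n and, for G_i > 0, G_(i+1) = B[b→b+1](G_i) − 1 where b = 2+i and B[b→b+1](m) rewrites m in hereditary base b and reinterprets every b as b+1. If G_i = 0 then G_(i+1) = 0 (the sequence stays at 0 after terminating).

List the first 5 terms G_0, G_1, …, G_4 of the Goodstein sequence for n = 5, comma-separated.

5, 27, 255, 467, 775

[0] 5 ≡ 2^2 + 1 (base 2). Lift 3: 28. −1: 27.
[1] 27 ≡ 3^3 (base 3). Lift 4: 256. −1: 255.
[2] 255 ≡ 3·4^3 + 3·4^2 + 3·4 + 3 (base 4). Lift 5: 468. −1: 467.
[3] 467 ≡ 3·5^3 + 3·5^2 + 3·5 + 2 (base 5). Lift 6: 776. −1: 775.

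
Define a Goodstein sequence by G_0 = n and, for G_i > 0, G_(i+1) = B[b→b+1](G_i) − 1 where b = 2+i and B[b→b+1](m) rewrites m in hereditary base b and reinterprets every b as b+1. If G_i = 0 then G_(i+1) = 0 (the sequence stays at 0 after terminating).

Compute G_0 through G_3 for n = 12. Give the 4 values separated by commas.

12, 107, 1065, 15685

step 0: 12 = 2^(2 + 1) + 2^2; sub 3 for 2: 3^(3 + 1) + 3^3; = 108; G_1 = 108−1 = 107
step 1: 107 = 3^(3 + 1) + 2·3^2 + 2·3 + 2; sub 4 for 3: 4^(4 + 1) + 2·4^2 + 2·4 + 2; = 1066; G_2 = 1066−1 = 1065
step 2: 1065 = 4^(4 + 1) + 2·4^2 + 2·4 + 1; sub 5 for 4: 5^(5 + 1) + 2·5^2 + 2·5 + 1; = 15686; G_3 = 15686−1 = 15685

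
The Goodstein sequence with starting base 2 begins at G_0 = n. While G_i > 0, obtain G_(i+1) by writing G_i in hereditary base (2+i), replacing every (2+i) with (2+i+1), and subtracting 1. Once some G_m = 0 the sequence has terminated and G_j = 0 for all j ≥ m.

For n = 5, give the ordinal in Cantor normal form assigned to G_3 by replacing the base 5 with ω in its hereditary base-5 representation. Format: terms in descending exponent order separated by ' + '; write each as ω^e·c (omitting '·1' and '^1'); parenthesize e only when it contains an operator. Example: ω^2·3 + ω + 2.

ω^3·3 + ω^2·3 + ω·3 + 2

i=0: 5 = 2^2 + 1 (b=2); 2→3: 3^3 + 1 = 28; 28−1 = 27
i=1: 27 = 3^3 (b=3); 3→4: 4^4 = 256; 256−1 = 255
i=2: 255 = 3·4^3 + 3·4^2 + 3·4 + 3 (b=4); 4→5: 3·5^3 + 3·5^2 + 3·5 + 3 = 468; 468−1 = 467
i=3: 467 = 3·5^3 + 3·5^2 + 3·5 + 2 (b=5); 5→6: 3·6^3 + 3·6^2 + 3·6 + 2 = 776; 776−1 = 775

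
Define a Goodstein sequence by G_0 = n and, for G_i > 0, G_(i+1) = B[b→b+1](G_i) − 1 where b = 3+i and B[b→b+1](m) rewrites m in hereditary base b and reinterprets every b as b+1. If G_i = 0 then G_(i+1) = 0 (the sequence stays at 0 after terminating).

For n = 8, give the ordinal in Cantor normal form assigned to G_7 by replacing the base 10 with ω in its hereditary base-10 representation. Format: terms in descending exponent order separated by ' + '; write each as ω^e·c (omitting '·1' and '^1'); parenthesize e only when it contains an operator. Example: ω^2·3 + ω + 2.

8 —HB3→ 2·3 + 2 —bump→ 2·4 + 2 = 10 —(−1)→ 9
9 —HB4→ 2·4 + 1 —bump→ 2·5 + 1 = 11 —(−1)→ 10
10 —HB5→ 2·5 —bump→ 2·6 = 12 —(−1)→ 11
11 —HB6→ 6 + 5 —bump→ 7 + 5 = 12 —(−1)→ 11
11 —HB7→ 7 + 4 —bump→ 8 + 4 = 12 —(−1)→ 11
11 —HB8→ 8 + 3 —bump→ 9 + 3 = 12 —(−1)→ 11
11 —HB9→ 9 + 2 —bump→ 10 + 2 = 12 —(−1)→ 11
11 —HB10→ 10 + 1 —bump→ 11 + 1 = 12 —(−1)→ 11

ω + 1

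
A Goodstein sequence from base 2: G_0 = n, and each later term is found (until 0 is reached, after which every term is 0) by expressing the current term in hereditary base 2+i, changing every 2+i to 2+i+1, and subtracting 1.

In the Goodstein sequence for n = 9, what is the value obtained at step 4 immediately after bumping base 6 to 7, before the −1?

2471827

step 0: 9 = 2^(2 + 1) + 1; sub 3 for 2: 3^(3 + 1) + 1; = 82; G_1 = 82−1 = 81
step 1: 81 = 3^(3 + 1); sub 4 for 3: 4^(4 + 1); = 1024; G_2 = 1024−1 = 1023
step 2: 1023 = 3·4^4 + 3·4^3 + 3·4^2 + 3·4 + 3; sub 5 for 4: 3·5^5 + 3·5^3 + 3·5^2 + 3·5 + 3; = 9843; G_3 = 9843−1 = 9842
step 3: 9842 = 3·5^5 + 3·5^3 + 3·5^2 + 3·5 + 2; sub 6 for 5: 3·6^6 + 3·6^3 + 3·6^2 + 3·6 + 2; = 140744; G_4 = 140744−1 = 140743
step 4: 140743 = 3·6^6 + 3·6^3 + 3·6^2 + 3·6 + 1; sub 7 for 6: 3·7^7 + 3·7^3 + 3·7^2 + 3·7 + 1; = 2471827; G_5 = 2471827−1 = 2471826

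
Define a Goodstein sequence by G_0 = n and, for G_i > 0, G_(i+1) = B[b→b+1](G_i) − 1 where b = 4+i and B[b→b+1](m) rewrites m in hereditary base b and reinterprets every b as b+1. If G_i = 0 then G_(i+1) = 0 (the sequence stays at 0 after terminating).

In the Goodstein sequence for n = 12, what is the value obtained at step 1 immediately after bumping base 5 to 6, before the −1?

16

G_0 = 12. HB_4(12) = 3·4. Bump = 15. G_1 = 14.
G_1 = 14. HB_5(14) = 2·5 + 4. Bump = 16. G_2 = 15.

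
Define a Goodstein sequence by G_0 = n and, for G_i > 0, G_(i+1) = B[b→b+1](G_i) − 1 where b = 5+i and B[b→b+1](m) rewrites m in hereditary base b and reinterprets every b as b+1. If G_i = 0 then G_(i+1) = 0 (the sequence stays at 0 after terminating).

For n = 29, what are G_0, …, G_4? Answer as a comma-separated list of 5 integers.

base 5: 29 = 5^2 + 4; at 6: 6^2 + 4 = 40; next = 39
base 6: 39 = 6^2 + 3; at 7: 7^2 + 3 = 52; next = 51
base 7: 51 = 7^2 + 2; at 8: 8^2 + 2 = 66; next = 65
base 8: 65 = 8^2 + 1; at 9: 9^2 + 1 = 82; next = 81

29, 39, 51, 65, 81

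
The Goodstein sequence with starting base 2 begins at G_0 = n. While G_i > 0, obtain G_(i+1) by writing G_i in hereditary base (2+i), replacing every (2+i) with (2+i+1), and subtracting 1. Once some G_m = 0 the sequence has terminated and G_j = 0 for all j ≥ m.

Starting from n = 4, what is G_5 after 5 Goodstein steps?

109

(0) 4|_2 = 2^2 ↦ 3^3|_3 = 27 ⇒ 26
(1) 26|_3 = 2·3^2 + 2·3 + 2 ↦ 2·4^2 + 2·4 + 2|_4 = 42 ⇒ 41
(2) 41|_4 = 2·4^2 + 2·4 + 1 ↦ 2·5^2 + 2·5 + 1|_5 = 61 ⇒ 60
(3) 60|_5 = 2·5^2 + 2·5 ↦ 2·6^2 + 2·6|_6 = 84 ⇒ 83
(4) 83|_6 = 2·6^2 + 6 + 5 ↦ 2·7^2 + 7 + 5|_7 = 110 ⇒ 109
(5) 109|_7 = 2·7^2 + 7 + 4 ↦ 2·8^2 + 8 + 4|_8 = 140 ⇒ 139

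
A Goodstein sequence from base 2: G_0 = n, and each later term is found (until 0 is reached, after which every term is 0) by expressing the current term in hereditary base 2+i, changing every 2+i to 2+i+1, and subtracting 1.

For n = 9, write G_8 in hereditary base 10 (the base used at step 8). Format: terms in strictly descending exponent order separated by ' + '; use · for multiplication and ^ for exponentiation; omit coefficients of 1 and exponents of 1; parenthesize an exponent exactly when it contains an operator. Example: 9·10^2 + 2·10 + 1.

9 —HB2→ 2^(2 + 1) + 1 —bump→ 3^(3 + 1) + 1 = 82 —(−1)→ 81
81 —HB3→ 3^(3 + 1) —bump→ 4^(4 + 1) = 1024 —(−1)→ 1023
1023 —HB4→ 3·4^4 + 3·4^3 + 3·4^2 + 3·4 + 3 —bump→ 3·5^5 + 3·5^3 + 3·5^2 + 3·5 + 3 = 9843 —(−1)→ 9842
9842 —HB5→ 3·5^5 + 3·5^3 + 3·5^2 + 3·5 + 2 —bump→ 3·6^6 + 3·6^3 + 3·6^2 + 3·6 + 2 = 140744 —(−1)→ 140743
140743 —HB6→ 3·6^6 + 3·6^3 + 3·6^2 + 3·6 + 1 —bump→ 3·7^7 + 3·7^3 + 3·7^2 + 3·7 + 1 = 2471827 —(−1)→ 2471826
2471826 —HB7→ 3·7^7 + 3·7^3 + 3·7^2 + 3·7 —bump→ 3·8^8 + 3·8^3 + 3·8^2 + 3·8 = 50333400 —(−1)→ 50333399
50333399 —HB8→ 3·8^8 + 3·8^3 + 3·8^2 + 2·8 + 7 —bump→ 3·9^9 + 3·9^3 + 3·9^2 + 2·9 + 7 = 1162263922 —(−1)→ 1162263921
1162263921 —HB9→ 3·9^9 + 3·9^3 + 3·9^2 + 2·9 + 6 —bump→ 3·10^10 + 3·10^3 + 3·10^2 + 2·10 + 6 = 30000003326 —(−1)→ 30000003325
30000003325 —HB10→ 3·10^10 + 3·10^3 + 3·10^2 + 2·10 + 5 —bump→ 3·11^11 + 3·11^3 + 3·11^2 + 2·11 + 5 = 855935016216 —(−1)→ 855935016215

3·10^10 + 3·10^3 + 3·10^2 + 2·10 + 5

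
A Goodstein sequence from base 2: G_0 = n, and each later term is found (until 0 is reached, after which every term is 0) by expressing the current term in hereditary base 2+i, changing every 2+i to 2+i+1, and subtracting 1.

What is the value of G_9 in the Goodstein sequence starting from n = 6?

885775

[0] 6 ≡ 2^2 + 2 (base 2). Lift 3: 30. −1: 29.
[1] 29 ≡ 3^3 + 2 (base 3). Lift 4: 258. −1: 257.
[2] 257 ≡ 4^4 + 1 (base 4). Lift 5: 3126. −1: 3125.
[3] 3125 ≡ 5^5 (base 5). Lift 6: 46656. −1: 46655.
[4] 46655 ≡ 5·6^5 + 5·6^4 + 5·6^3 + 5·6^2 + 5·6 + 5 (base 6). Lift 7: 98040. −1: 98039.
[5] 98039 ≡ 5·7^5 + 5·7^4 + 5·7^3 + 5·7^2 + 5·7 + 4 (base 7). Lift 8: 187244. −1: 187243.
[6] 187243 ≡ 5·8^5 + 5·8^4 + 5·8^3 + 5·8^2 + 5·8 + 3 (base 8). Lift 9: 332148. −1: 332147.
[7] 332147 ≡ 5·9^5 + 5·9^4 + 5·9^3 + 5·9^2 + 5·9 + 2 (base 9). Lift 10: 555552. −1: 555551.
[8] 555551 ≡ 5·10^5 + 5·10^4 + 5·10^3 + 5·10^2 + 5·10 + 1 (base 10). Lift 11: 885776. −1: 885775.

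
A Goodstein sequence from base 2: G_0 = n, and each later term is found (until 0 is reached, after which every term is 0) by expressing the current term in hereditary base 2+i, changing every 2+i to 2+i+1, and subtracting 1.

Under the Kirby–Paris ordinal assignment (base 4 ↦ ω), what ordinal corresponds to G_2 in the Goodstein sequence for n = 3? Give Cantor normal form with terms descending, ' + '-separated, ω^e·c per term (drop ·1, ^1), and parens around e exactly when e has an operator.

[0] 3 ≡ 2 + 1 (base 2). Lift 3: 4. −1: 3.
[1] 3 ≡ 3 (base 3). Lift 4: 4. −1: 3.

3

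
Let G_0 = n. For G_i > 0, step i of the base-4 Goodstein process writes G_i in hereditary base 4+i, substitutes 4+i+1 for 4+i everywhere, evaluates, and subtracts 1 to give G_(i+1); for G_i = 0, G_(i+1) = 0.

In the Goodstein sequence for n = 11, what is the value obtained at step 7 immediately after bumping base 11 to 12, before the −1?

step 0: 11 = 2·4 + 3; sub 5 for 4: 2·5 + 3; = 13; G_1 = 13−1 = 12
step 1: 12 = 2·5 + 2; sub 6 for 5: 2·6 + 2; = 14; G_2 = 14−1 = 13
step 2: 13 = 2·6 + 1; sub 7 for 6: 2·7 + 1; = 15; G_3 = 15−1 = 14
step 3: 14 = 2·7; sub 8 for 7: 2·8; = 16; G_4 = 16−1 = 15
step 4: 15 = 8 + 7; sub 9 for 8: 9 + 7; = 16; G_5 = 16−1 = 15
step 5: 15 = 9 + 6; sub 10 for 9: 10 + 6; = 16; G_6 = 16−1 = 15
step 6: 15 = 10 + 5; sub 11 for 10: 11 + 5; = 16; G_7 = 16−1 = 15
step 7: 15 = 11 + 4; sub 12 for 11: 12 + 4; = 16; G_8 = 16−1 = 15

16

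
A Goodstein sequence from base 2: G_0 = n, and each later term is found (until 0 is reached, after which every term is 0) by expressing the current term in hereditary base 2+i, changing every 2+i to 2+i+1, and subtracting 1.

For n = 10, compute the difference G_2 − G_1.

942

G_0=10  [base 2] 2^(2 + 1) + 2  →[2↦3]→  3^(3 + 1) + 3 = 84  −1 ⇒ G_1=83
G_1=83  [base 3] 3^(3 + 1) + 2  →[3↦4]→  4^(4 + 1) + 2 = 1026  −1 ⇒ G_2=1025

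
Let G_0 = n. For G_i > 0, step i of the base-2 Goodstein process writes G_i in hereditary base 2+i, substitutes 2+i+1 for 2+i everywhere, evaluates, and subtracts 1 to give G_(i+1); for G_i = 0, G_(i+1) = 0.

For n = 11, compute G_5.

5764801

G_0 = 11. HB_2(11) = 2^(2 + 1) + 2 + 1. Bump = 85. G_1 = 84.
G_1 = 84. HB_3(84) = 3^(3 + 1) + 3. Bump = 1028. G_2 = 1027.
G_2 = 1027. HB_4(1027) = 4^(4 + 1) + 3. Bump = 15628. G_3 = 15627.
G_3 = 15627. HB_5(15627) = 5^(5 + 1) + 2. Bump = 279938. G_4 = 279937.
G_4 = 279937. HB_6(279937) = 6^(6 + 1) + 1. Bump = 5764802. G_5 = 5764801.
G_5 = 5764801. HB_7(5764801) = 7^(7 + 1). Bump = 134217728. G_6 = 134217727.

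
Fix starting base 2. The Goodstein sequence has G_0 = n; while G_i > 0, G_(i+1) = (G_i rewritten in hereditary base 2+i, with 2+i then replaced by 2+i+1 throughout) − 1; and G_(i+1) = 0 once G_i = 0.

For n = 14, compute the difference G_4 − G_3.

307841

step 0: 14 = 2^(2 + 1) + 2^2 + 2; sub 3 for 2: 3^(3 + 1) + 3^3 + 3; = 111; G_1 = 111−1 = 110
step 1: 110 = 3^(3 + 1) + 3^3 + 2; sub 4 for 3: 4^(4 + 1) + 4^4 + 2; = 1282; G_2 = 1282−1 = 1281
step 2: 1281 = 4^(4 + 1) + 4^4 + 1; sub 5 for 4: 5^(5 + 1) + 5^5 + 1; = 18751; G_3 = 18751−1 = 18750
step 3: 18750 = 5^(5 + 1) + 5^5; sub 6 for 5: 6^(6 + 1) + 6^6; = 326592; G_4 = 326592−1 = 326591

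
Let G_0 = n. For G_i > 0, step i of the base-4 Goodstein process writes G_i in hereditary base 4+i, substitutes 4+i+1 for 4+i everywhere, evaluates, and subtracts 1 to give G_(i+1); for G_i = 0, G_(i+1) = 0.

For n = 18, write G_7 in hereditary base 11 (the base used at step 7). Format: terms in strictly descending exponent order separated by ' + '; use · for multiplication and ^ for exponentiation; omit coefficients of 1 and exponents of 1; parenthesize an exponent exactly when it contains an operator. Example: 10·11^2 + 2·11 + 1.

[0] 18 ≡ 4^2 + 2 (base 4). Lift 5: 27. −1: 26.
[1] 26 ≡ 5^2 + 1 (base 5). Lift 6: 37. −1: 36.
[2] 36 ≡ 6^2 (base 6). Lift 7: 49. −1: 48.
[3] 48 ≡ 6·7 + 6 (base 7). Lift 8: 54. −1: 53.
[4] 53 ≡ 6·8 + 5 (base 8). Lift 9: 59. −1: 58.
[5] 58 ≡ 6·9 + 4 (base 9). Lift 10: 64. −1: 63.
[6] 63 ≡ 6·10 + 3 (base 10). Lift 11: 69. −1: 68.
[7] 68 ≡ 6·11 + 2 (base 11). Lift 12: 74. −1: 73.

6·11 + 2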